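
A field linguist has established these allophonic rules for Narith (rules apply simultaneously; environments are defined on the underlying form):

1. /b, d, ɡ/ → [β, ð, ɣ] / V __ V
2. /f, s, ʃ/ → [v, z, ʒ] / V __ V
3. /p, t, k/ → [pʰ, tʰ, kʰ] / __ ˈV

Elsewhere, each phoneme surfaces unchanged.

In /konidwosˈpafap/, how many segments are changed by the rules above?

Segments that undergo a rule: /p/ → [pʰ] (rule 3); /f/ → [v] (rule 2).
All other segments surface unchanged.

2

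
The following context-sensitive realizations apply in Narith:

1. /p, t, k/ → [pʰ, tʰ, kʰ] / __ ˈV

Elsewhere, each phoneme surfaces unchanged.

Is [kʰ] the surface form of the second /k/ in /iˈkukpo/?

/k/ — between /u/ and /p/; rule 1 does not apply here → [k].
The actual realization is [k], not [kʰ].

No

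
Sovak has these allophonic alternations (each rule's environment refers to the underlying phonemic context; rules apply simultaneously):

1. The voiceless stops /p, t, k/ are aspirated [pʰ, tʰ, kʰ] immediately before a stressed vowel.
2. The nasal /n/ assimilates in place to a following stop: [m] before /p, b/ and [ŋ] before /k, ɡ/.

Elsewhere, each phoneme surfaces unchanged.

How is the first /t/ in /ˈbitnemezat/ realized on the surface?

[t]

/t/ (between /i/ and /n/) fails the environment for rule 1, so it stays [t].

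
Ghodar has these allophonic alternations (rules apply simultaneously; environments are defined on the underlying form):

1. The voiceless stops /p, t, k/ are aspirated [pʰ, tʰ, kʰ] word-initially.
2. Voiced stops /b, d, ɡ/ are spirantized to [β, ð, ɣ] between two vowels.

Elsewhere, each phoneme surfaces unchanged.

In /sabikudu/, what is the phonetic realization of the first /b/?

/b/ — between /a/ and /i/, between two vowels — surfaces as [β] (rule 2).

[β]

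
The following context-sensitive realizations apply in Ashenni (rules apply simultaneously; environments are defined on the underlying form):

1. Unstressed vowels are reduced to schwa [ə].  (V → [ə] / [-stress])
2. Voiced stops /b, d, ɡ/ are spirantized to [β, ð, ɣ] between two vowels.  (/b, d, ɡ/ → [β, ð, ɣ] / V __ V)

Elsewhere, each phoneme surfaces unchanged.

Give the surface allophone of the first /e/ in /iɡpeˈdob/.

/e/ — between /p/ and /d/, in an unstressed syllable — surfaces as [ə] (rule 1).

[ə]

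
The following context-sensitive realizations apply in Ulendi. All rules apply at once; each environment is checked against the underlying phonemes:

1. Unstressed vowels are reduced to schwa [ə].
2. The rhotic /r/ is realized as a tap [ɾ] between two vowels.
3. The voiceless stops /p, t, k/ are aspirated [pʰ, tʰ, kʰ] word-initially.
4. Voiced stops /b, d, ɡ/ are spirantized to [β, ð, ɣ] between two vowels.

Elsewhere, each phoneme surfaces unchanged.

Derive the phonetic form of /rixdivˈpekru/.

/r/ — word-initial; rule 2 does not apply here → [r].
/i/ meets the environment for rule 1 (in an unstressed syllable) → [ə].
/x/ — not in any rule's target class → [x].
/d/ (between /x/ and /i/) is in the target of rule 4 but the environment (between two vowels) is not met → [d].
/i/ (between /d/ and /v/) occurs in an unstressed syllable → [ə] by rule 1.
/v/ (between /i/ and /p/) is unaffected → [v].
/p/ — between /v/ and /e/; rule 3 does not apply here → [p].
/e/ — between /p/ and /k/; rule 1 does not apply here → [e].
/k/ (between /e/ and /r/): rule 3 targets it, but not word-initially → unchanged [k].
/r/ (between /k/ and /u/): rule 2 targets it, but not between two vowels → unchanged [r].
/u/ (word-final) occurs in an unstressed syllable → [ə] by rule 1.

[rəxdəvˈpekrə]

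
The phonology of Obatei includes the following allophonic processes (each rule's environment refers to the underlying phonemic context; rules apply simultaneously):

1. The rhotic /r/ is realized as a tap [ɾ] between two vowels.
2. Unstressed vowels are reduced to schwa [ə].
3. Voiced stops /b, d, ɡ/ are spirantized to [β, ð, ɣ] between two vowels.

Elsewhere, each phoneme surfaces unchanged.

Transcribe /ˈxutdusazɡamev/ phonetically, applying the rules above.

[ˈxutdəsəzɡəməv]

/x/ (word-initial): no rule targets it → [x].
/u/ (between /x/ and /t/) is in the target of rule 2 but the environment (in an unstressed syllable) is not met → [u].
/t/ (between /u/ and /d/): no rule targets it → [t].
/d/ (between /t/ and /u/) fails the environment for rule 3, so it stays [d].
/u/ (between /d/ and /s/): in an unstressed syllable, so rule 2 applies → [ə].
/s/ stays [s].
/a/ — between /s/ and /z/, in an unstressed syllable — surfaces as [ə] (rule 2).
/z/ stays [z].
/ɡ/ (between /z/ and /a/) is in the target of rule 3 but the environment (between two vowels) is not met → [ɡ].
Rule 2 applies to /a/ (between /ɡ/ and /m/: in an unstressed syllable) → [ə].
/m/ (between /a/ and /e/) is unaffected → [m].
/e/ (between /m/ and /v/) occurs in an unstressed syllable → [ə] by rule 2.
/v/ (word-final): no rule targets it → [v].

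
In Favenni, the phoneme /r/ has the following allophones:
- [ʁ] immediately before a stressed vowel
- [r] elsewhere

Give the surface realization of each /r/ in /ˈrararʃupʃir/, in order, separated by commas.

[ʁ], [r], [r], [r]

Occurrence 1 (position 1): immediately before a stressed vowel → [ʁ].
Occurrence 2 (position 3): no conditioning environment matches → elsewhere allophone [r].
Occurrence 3 (position 5): no conditioning environment matches → elsewhere allophone [r].
Occurrence 4 (position 11): no conditioning environment matches → elsewhere allophone [r].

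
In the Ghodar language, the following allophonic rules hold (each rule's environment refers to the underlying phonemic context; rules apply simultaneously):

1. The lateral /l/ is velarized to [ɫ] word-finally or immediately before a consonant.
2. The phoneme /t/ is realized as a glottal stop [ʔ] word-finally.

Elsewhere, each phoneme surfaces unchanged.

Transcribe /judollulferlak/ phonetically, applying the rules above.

/j/ (word-initial): no rule targets it → [j].
/u/ (between /j/ and /d/): no rule targets it → [u].
/d/ (between /u/ and /o/) is unaffected → [d].
/o/ stays [o].
/l/ (between /o/ and /l/): word-finally or immediately before a consonant, so rule 1 applies → [ɫ].
/l/ (between /l/ and /u/) fails the environment for rule 1, so it stays [l].
/u/ (between /l/ and /l/) is unaffected → [u].
Rule 1 applies to /l/ (between /u/ and /f/: word-finally or immediately before a consonant) → [ɫ].
/f/ — not in any rule's target class → [f].
/e/ (between /f/ and /r/): no rule targets it → [e].
/r/ (between /e/ and /l/) is unaffected → [r].
/l/ — between /r/ and /a/; rule 1 does not apply here → [l].
/a/ — not in any rule's target class → [a].
/k/ stays [k].

[judoɫluɫferlak]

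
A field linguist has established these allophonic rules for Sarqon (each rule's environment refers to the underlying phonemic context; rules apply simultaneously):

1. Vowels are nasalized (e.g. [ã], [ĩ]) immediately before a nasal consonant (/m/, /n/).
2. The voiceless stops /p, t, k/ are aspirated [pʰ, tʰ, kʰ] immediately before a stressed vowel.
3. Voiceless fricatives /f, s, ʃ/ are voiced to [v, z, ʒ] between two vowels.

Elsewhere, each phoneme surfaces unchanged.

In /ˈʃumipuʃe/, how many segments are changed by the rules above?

2

Segments that undergo a rule: /u/ → [ũ] (rule 1); /ʃ/ → [ʒ] (rule 3).
All other segments surface unchanged.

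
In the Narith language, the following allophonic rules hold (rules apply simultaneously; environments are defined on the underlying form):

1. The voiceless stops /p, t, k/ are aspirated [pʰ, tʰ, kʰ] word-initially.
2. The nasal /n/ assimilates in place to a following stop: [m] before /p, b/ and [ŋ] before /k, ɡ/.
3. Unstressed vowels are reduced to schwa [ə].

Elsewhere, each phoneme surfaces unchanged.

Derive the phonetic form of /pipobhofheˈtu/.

/p/ (word-initial) occurs word-initially → [pʰ] by rule 1.
/i/ (between /p/ and /p/): in an unstressed syllable, so rule 3 applies → [ə].
/p/ (between /i/ and /o/): rule 1 targets it, but not word-initially → unchanged [p].
/o/ (between /p/ and /b/) occurs in an unstressed syllable → [ə] by rule 3.
Rule 3 applies to /o/ (between /h/ and /f/: in an unstressed syllable) → [ə].
/e/ meets the environment for rule 3 (in an unstressed syllable) → [ə].
/t/ (between /e/ and /u/): rule 1 targets it, but not word-initially → unchanged [t].
/u/ (word-final) is in the target of rule 3 but the environment (in an unstressed syllable) is not met → [u].

[pʰəpəbhəfhəˈtu]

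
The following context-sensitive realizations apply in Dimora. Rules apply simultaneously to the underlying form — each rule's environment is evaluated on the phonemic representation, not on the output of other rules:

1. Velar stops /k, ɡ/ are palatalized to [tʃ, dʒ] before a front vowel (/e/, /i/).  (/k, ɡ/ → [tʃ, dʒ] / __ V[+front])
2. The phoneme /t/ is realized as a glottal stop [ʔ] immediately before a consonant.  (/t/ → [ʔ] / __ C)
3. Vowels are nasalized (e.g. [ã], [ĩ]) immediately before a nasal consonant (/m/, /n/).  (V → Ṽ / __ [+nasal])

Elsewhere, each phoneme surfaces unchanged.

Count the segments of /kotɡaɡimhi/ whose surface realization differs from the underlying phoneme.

Segments that undergo a rule: /t/ → [ʔ] (rule 2); /ɡ/ → [dʒ] (rule 1); /i/ → [ĩ] (rule 3).
All other segments surface unchanged.

3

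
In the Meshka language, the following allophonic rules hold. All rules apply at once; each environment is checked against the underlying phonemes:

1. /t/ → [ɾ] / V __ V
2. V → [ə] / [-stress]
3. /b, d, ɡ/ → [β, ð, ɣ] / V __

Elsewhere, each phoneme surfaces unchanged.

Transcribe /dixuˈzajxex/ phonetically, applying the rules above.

/d/ — word-initial; rule 3 does not apply here → [d].
/i/ meets the environment for rule 2 (in an unstressed syllable) → [ə].
/x/ (between /i/ and /u/): no rule targets it → [x].
/u/ — between /x/ and /z/, in an unstressed syllable — surfaces as [ə] (rule 2).
/z/ (between /u/ and /a/): no rule targets it → [z].
/a/ (between /z/ and /j/) is in the target of rule 2 but the environment (in an unstressed syllable) is not met → [a].
/j/ — not in any rule's target class → [j].
/x/ (between /j/ and /e/): no rule targets it → [x].
/e/ meets the environment for rule 2 (in an unstressed syllable) → [ə].
/x/ (word-final) is unaffected → [x].

[dəxəˈzajxəx]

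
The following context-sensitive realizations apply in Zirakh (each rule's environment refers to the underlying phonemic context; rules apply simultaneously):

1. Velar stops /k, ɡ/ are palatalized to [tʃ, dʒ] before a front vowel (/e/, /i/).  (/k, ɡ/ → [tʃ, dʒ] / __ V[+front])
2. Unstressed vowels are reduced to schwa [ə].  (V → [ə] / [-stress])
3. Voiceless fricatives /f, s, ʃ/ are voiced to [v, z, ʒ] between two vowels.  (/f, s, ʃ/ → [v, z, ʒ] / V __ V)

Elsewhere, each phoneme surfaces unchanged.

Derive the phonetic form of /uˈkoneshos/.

[əˈkonəshəs]

Rule 2 applies to /u/ (word-initial: in an unstressed syllable) → [ə].
/k/ — between /u/ and /o/; rule 1 does not apply here → [k].
/o/ (between /k/ and /n/) is in the target of rule 2 but the environment (in an unstressed syllable) is not met → [o].
/n/ (between /o/ and /e/): no rule targets it → [n].
/e/ — between /n/ and /s/, in an unstressed syllable — surfaces as [ə] (rule 2).
/s/ (between /e/ and /h/): rule 3 targets it, but not between two vowels → unchanged [s].
/h/ — not in any rule's target class → [h].
Rule 2 applies to /o/ (between /h/ and /s/: in an unstressed syllable) → [ə].
/s/ (word-final): rule 3 targets it, but not between two vowels → unchanged [s].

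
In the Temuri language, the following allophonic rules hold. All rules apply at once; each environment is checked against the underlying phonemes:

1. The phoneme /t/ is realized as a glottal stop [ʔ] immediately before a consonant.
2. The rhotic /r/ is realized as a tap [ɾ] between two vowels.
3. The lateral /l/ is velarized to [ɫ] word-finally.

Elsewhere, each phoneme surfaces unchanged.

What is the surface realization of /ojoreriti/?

[ojoɾeɾiti]

/r/ (between /o/ and /e/): between two vowels, so rule 2 applies → [ɾ].
/r/ — between /e/ and /i/, between two vowels — surfaces as [ɾ] (rule 2).
/t/ (between /i/ and /i/) is in the target of rule 1 but the environment (immediately before a consonant) is not met → [t].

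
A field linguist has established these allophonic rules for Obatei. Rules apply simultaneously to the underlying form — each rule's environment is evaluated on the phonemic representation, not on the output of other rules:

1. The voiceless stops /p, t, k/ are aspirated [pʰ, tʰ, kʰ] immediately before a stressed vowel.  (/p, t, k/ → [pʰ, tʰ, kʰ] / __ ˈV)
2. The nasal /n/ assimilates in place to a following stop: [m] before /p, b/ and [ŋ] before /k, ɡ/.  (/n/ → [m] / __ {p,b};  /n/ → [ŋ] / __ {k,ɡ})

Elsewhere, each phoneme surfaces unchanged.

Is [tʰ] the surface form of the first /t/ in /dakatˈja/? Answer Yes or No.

/t/ (between /a/ and /j/) fails the environment for rule 1, so it stays [t].
The actual realization is [t], not [tʰ].

No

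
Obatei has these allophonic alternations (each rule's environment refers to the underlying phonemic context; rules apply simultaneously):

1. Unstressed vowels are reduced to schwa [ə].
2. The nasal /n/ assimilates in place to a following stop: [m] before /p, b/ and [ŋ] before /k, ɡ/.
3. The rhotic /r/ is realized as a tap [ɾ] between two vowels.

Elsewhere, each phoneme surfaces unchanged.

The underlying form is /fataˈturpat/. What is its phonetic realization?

[fətəˈturpət]

/a/ (between /f/ and /t/): in an unstressed syllable, so rule 1 applies → [ə].
/a/ — between /t/ and /t/, in an unstressed syllable — surfaces as [ə] (rule 1).
/u/ — between /t/ and /r/; rule 1 does not apply here → [u].
/r/ (between /u/ and /p/): rule 3 targets it, but not between two vowels → unchanged [r].
/a/ — between /p/ and /t/, in an unstressed syllable — surfaces as [ə] (rule 1).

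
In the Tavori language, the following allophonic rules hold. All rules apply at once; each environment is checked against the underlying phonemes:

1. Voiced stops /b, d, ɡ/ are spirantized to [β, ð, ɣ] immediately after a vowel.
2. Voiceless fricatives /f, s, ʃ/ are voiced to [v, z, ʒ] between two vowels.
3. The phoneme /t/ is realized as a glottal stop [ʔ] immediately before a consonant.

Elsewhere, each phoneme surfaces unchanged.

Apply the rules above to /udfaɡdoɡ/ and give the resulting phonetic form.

[uðfaɣdoɣ]

/u/ (word-initial) is unaffected → [u].
/d/ (between /u/ and /f/): immediately after a vowel, so rule 1 applies → [ð].
/f/ (between /d/ and /a/): rule 2 targets it, but not between two vowels → unchanged [f].
/a/ — not in any rule's target class → [a].
Rule 1 applies to /ɡ/ (between /a/ and /d/: immediately after a vowel) → [ɣ].
/d/ (between /ɡ/ and /o/): rule 1 targets it, but not immediately after a vowel → unchanged [d].
/o/ — not in any rule's target class → [o].
/ɡ/ (word-final) occurs immediately after a vowel → [ɣ] by rule 1.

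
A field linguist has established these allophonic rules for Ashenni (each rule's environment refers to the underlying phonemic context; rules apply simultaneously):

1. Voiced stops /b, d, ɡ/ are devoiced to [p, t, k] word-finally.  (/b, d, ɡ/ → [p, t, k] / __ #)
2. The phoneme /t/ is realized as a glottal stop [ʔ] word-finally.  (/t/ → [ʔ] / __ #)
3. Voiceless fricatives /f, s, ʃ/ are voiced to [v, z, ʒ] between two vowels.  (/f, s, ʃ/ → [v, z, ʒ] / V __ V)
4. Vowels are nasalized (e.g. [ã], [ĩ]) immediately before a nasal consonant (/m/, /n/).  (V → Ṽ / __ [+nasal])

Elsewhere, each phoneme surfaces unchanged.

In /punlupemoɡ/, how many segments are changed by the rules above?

3

Segments that undergo a rule: /u/ → [ũ] (rule 4); /e/ → [ẽ] (rule 4); /ɡ/ → [k] (rule 1).
All other segments surface unchanged.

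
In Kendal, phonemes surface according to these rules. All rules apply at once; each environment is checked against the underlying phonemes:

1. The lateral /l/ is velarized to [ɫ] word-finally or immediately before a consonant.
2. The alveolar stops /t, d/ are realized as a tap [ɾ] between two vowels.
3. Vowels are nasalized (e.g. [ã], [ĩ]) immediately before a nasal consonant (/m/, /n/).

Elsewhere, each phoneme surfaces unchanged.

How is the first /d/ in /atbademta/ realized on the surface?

[ɾ]

Rule 2 applies to /d/ (between /a/ and /e/: between two vowels) → [ɾ].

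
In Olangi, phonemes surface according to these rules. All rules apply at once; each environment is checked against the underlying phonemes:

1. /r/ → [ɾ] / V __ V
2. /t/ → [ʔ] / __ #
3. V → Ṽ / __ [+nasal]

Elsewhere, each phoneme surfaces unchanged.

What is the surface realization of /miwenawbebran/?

[miwẽnawbebrãn]

/m/ — not in any rule's target class → [m].
/i/ (between /m/ and /w/) fails the environment for rule 3, so it stays [i].
/w/ — not in any rule's target class → [w].
/e/ meets the environment for rule 3 (before a nasal consonant) → [ẽ].
/n/ (between /e/ and /a/) is unaffected → [n].
/a/ (between /n/ and /w/): rule 3 targets it, but not before a nasal consonant → unchanged [a].
/w/ (between /a/ and /b/): no rule targets it → [w].
/b/ (between /w/ and /e/): no rule targets it → [b].
/e/ (between /b/ and /b/) fails the environment for rule 3, so it stays [e].
/b/ stays [b].
/r/ (between /b/ and /a/) fails the environment for rule 1, so it stays [r].
/a/ — between /r/ and /n/, before a nasal consonant — surfaces as [ã] (rule 3).
/n/ — not in any rule's target class → [n].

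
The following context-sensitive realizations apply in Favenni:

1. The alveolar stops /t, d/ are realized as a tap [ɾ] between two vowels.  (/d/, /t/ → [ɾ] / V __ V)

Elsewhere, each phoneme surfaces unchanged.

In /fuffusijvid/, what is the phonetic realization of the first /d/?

/d/ (word-final) fails the environment for rule 1, so it stays [d].

[d]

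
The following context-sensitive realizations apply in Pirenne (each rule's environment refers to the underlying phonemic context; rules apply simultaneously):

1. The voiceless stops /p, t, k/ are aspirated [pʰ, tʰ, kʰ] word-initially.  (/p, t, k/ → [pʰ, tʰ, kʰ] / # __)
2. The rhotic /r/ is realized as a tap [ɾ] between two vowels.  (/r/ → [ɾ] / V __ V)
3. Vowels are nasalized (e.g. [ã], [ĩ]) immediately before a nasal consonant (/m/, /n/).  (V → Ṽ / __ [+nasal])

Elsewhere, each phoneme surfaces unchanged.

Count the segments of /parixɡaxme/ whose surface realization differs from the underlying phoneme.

2

Segments that undergo a rule: /p/ → [pʰ] (rule 1); /r/ → [ɾ] (rule 2).
All other segments surface unchanged.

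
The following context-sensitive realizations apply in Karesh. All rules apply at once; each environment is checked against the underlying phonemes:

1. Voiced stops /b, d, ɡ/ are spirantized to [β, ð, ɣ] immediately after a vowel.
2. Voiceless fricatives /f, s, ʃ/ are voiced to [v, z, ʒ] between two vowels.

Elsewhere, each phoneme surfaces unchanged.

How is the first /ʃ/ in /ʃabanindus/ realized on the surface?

/ʃ/ (word-initial): rule 2 targets it, but not between two vowels → unchanged [ʃ].

[ʃ]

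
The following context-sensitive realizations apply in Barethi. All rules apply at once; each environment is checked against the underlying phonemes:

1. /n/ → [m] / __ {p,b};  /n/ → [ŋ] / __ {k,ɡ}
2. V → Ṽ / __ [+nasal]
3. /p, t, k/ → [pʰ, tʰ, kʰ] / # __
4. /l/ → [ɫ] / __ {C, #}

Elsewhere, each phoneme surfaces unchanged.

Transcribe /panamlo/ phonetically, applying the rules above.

[pʰãnãmlo]

/p/ meets the environment for rule 3 (word-initially) → [pʰ].
/a/ meets the environment for rule 2 (before a nasal consonant) → [ã].
/n/ (between /a/ and /a/) fails the environment for rule 1, so it stays [n].
/a/ (between /n/ and /m/) occurs before a nasal consonant → [ã] by rule 2.
/m/ — not in any rule's target class → [m].
/l/ — between /m/ and /o/; rule 4 does not apply here → [l].
/o/ (word-final) fails the environment for rule 2, so it stays [o].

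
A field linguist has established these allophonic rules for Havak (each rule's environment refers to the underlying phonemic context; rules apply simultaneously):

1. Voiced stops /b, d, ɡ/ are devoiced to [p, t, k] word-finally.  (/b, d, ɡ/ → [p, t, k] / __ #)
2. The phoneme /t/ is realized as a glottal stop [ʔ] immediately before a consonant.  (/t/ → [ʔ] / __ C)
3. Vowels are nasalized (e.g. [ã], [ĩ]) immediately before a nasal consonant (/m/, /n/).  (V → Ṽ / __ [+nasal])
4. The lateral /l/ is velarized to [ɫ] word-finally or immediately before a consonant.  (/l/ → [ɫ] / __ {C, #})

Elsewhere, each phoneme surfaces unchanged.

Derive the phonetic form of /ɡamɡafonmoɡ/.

[ɡãmɡafõnmok]

/ɡ/ (word-initial) is in the target of rule 1 but the environment (word-finally) is not met → [ɡ].
/a/ (between /ɡ/ and /m/) occurs before a nasal consonant → [ã] by rule 3.
/m/ (between /a/ and /ɡ/): no rule targets it → [m].
/ɡ/ — between /m/ and /a/; rule 1 does not apply here → [ɡ].
/a/ — between /ɡ/ and /f/; rule 3 does not apply here → [a].
/f/ — not in any rule's target class → [f].
/o/ (between /f/ and /n/) occurs before a nasal consonant → [õ] by rule 3.
/n/ (between /o/ and /m/): no rule targets it → [n].
/m/ (between /n/ and /o/): no rule targets it → [m].
/o/ — between /m/ and /ɡ/; rule 3 does not apply here → [o].
/ɡ/ — word-final, word-finally — surfaces as [k] (rule 1).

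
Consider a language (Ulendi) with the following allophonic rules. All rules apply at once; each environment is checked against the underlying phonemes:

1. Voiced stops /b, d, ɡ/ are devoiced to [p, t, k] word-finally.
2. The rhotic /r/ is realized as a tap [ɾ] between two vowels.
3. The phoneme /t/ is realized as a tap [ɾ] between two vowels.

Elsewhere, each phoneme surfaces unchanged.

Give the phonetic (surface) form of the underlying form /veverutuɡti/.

[veveɾuɾuɡti]

/v/ (word-initial) is unaffected → [v].
/e/ (between /v/ and /v/): no rule targets it → [e].
/v/ stays [v].
/e/ stays [e].
/r/ — between /e/ and /u/, between two vowels — surfaces as [ɾ] (rule 2).
/u/ stays [u].
/t/ — between /u/ and /u/, between two vowels — surfaces as [ɾ] (rule 3).
/u/ (between /t/ and /ɡ/): no rule targets it → [u].
/ɡ/ (between /u/ and /t/) is in the target of rule 1 but the environment (word-finally) is not met → [ɡ].
/t/ — between /ɡ/ and /i/; rule 3 does not apply here → [t].
/i/ (word-final): no rule targets it → [i].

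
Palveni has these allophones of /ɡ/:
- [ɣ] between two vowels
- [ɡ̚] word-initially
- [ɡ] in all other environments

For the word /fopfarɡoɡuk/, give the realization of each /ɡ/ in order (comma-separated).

[ɡ], [ɣ]

Occurrence 1 (position 7): no conditioning environment matches → elsewhere allophone [ɡ].
Occurrence 2 (position 9): between two vowels → [ɣ].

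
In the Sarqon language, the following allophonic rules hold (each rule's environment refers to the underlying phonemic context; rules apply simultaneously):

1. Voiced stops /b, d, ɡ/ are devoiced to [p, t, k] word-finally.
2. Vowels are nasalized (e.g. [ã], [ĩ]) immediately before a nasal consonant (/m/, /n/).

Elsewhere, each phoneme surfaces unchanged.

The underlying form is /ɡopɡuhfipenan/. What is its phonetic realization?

[ɡopɡuhfipẽnãn]

/ɡ/ (word-initial): rule 1 targets it, but not word-finally → unchanged [ɡ].
/o/ (between /ɡ/ and /p/) is in the target of rule 2 but the environment (before a nasal consonant) is not met → [o].
/p/ (between /o/ and /ɡ/) is unaffected → [p].
/ɡ/ (between /p/ and /u/): rule 1 targets it, but not word-finally → unchanged [ɡ].
/u/ (between /ɡ/ and /h/): rule 2 targets it, but not before a nasal consonant → unchanged [u].
/h/ (between /u/ and /f/): no rule targets it → [h].
/f/ — not in any rule's target class → [f].
/i/ — between /f/ and /p/; rule 2 does not apply here → [i].
/p/ — not in any rule's target class → [p].
Rule 2 applies to /e/ (between /p/ and /n/: before a nasal consonant) → [ẽ].
/n/ (between /e/ and /a/) is unaffected → [n].
Rule 2 applies to /a/ (between /n/ and /n/: before a nasal consonant) → [ã].
/n/ (word-final) is unaffected → [n].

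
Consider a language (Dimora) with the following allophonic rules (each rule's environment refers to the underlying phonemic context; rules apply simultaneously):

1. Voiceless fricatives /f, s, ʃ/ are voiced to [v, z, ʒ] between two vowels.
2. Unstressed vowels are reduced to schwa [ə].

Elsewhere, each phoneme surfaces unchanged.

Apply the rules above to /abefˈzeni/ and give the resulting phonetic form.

/a/ (word-initial): in an unstressed syllable, so rule 2 applies → [ə].
/b/ — not in any rule's target class → [b].
/e/ (between /b/ and /f/) occurs in an unstressed syllable → [ə] by rule 2.
/f/ (between /e/ and /z/) fails the environment for rule 1, so it stays [f].
/z/ (between /f/ and /e/) is unaffected → [z].
/e/ (between /z/ and /n/) fails the environment for rule 2, so it stays [e].
/n/ (between /e/ and /i/): no rule targets it → [n].
Rule 2 applies to /i/ (word-final: in an unstressed syllable) → [ə].

[əbəfˈzenə]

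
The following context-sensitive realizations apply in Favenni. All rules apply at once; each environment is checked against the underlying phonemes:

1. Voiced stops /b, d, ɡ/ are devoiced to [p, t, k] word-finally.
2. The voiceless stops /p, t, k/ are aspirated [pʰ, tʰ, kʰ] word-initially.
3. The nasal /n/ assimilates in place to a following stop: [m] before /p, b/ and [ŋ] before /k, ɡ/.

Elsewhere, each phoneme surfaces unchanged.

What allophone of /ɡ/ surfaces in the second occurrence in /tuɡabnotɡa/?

[ɡ]

/ɡ/ — between /t/ and /a/; rule 1 does not apply here → [ɡ].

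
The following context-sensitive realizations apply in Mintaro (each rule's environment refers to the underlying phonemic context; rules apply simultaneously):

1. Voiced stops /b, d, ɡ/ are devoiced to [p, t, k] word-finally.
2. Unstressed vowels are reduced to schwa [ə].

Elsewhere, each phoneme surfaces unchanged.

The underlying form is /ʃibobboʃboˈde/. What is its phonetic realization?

/ʃ/ (word-initial): no rule targets it → [ʃ].
/i/ — between /ʃ/ and /b/, in an unstressed syllable — surfaces as [ə] (rule 2).
/b/ (between /i/ and /o/): rule 1 targets it, but not word-finally → unchanged [b].
Rule 2 applies to /o/ (between /b/ and /b/: in an unstressed syllable) → [ə].
/b/ — between /o/ and /b/; rule 1 does not apply here → [b].
/b/ (between /b/ and /o/) fails the environment for rule 1, so it stays [b].
/o/ meets the environment for rule 2 (in an unstressed syllable) → [ə].
/ʃ/ stays [ʃ].
/b/ (between /ʃ/ and /o/): rule 1 targets it, but not word-finally → unchanged [b].
/o/ meets the environment for rule 2 (in an unstressed syllable) → [ə].
/d/ (between /o/ and /e/): rule 1 targets it, but not word-finally → unchanged [d].
/e/ (word-final) is in the target of rule 2 but the environment (in an unstressed syllable) is not met → [e].

[ʃəbəbbəʃbəˈde]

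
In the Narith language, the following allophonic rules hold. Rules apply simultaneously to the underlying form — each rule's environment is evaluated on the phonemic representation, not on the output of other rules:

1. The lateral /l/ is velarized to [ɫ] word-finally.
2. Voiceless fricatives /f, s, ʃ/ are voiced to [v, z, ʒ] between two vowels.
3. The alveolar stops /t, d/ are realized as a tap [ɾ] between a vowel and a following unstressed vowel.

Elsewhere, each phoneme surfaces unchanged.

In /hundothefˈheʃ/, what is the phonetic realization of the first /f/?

[f]

/f/ (between /e/ and /h/): rule 2 targets it, but not between two vowels → unchanged [f].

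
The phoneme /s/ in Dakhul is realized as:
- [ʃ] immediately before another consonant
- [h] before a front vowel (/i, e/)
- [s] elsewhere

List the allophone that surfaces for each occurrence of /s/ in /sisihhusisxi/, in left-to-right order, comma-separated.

Occurrence 1 (position 1): before a front vowel (/i, e/) → [h].
Occurrence 2 (position 3): before a front vowel (/i, e/) → [h].
Occurrence 3 (position 8): before a front vowel (/i, e/) → [h].
Occurrence 4 (position 10): immediately before another consonant → [ʃ].

[h], [h], [h], [ʃ]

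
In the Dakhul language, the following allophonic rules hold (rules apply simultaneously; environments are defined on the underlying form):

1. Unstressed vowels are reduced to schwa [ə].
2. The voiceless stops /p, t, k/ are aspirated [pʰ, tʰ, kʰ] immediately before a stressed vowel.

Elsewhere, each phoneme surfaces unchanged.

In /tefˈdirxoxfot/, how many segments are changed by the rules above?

Segments that undergo a rule: /e/ → [ə] (rule 1); /o/ → [ə] (rule 1); /o/ → [ə] (rule 1).
All other segments surface unchanged.

3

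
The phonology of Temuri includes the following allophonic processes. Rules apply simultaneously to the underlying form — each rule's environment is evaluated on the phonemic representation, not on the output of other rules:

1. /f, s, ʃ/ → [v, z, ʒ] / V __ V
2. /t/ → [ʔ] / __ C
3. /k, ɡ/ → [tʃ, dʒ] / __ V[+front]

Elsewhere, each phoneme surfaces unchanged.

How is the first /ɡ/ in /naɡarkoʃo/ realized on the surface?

[ɡ]

/ɡ/ (between /a/ and /a/): rule 3 targets it, but not before a front vowel → unchanged [ɡ].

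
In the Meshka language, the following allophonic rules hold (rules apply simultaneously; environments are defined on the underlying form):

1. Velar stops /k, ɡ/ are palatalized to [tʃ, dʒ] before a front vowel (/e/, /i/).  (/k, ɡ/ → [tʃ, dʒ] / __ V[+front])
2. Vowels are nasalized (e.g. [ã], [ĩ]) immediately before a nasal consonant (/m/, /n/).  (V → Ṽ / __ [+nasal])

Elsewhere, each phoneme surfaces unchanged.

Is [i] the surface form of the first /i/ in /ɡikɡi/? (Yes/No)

/i/ (between /ɡ/ and /k/): rule 2 targets it, but not before a nasal consonant → unchanged [i].
The actual realization is [i], which matches [i].

Yes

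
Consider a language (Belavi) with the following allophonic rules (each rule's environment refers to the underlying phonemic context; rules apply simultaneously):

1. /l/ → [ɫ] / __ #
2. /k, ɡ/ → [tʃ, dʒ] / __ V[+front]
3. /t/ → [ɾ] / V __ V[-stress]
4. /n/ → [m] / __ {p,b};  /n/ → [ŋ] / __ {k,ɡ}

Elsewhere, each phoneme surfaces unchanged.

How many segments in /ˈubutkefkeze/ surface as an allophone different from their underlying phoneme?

2

Segments that undergo a rule: /k/ → [tʃ] (rule 2); /k/ → [tʃ] (rule 2).
All other segments surface unchanged.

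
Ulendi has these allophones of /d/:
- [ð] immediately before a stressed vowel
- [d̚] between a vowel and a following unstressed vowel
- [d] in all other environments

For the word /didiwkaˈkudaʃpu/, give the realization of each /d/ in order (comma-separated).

Occurrence 1 (position 1): no conditioning environment matches → elsewhere allophone [d].
Occurrence 2 (position 3): between a vowel and a following unstressed vowel → [d̚].
Occurrence 3 (position 10): between a vowel and a following unstressed vowel → [d̚].

[d], [d̚], [d̚]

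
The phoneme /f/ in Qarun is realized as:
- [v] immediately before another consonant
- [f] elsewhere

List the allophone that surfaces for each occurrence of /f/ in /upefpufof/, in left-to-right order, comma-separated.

[v], [f], [f]

Occurrence 1 (position 4): immediately before another consonant → [v].
Occurrence 2 (position 7): no conditioning environment matches → elsewhere allophone [f].
Occurrence 3 (position 9): no conditioning environment matches → elsewhere allophone [f].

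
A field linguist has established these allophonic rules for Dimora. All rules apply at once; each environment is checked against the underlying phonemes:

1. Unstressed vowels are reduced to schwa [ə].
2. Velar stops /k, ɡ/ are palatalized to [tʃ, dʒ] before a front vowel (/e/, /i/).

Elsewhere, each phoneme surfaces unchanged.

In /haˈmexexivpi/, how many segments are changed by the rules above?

4

Segments that undergo a rule: /a/ → [ə] (rule 1); /e/ → [ə] (rule 1); /i/ → [ə] (rule 1); /i/ → [ə] (rule 1).
All other segments surface unchanged.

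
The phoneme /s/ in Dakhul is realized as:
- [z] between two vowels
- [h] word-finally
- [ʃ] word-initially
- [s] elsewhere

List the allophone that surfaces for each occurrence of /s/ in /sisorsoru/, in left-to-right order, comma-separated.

[ʃ], [z], [s]

Occurrence 1 (position 1): word-initially → [ʃ].
Occurrence 2 (position 3): between two vowels → [z].
Occurrence 3 (position 6): no conditioning environment matches → elsewhere allophone [s].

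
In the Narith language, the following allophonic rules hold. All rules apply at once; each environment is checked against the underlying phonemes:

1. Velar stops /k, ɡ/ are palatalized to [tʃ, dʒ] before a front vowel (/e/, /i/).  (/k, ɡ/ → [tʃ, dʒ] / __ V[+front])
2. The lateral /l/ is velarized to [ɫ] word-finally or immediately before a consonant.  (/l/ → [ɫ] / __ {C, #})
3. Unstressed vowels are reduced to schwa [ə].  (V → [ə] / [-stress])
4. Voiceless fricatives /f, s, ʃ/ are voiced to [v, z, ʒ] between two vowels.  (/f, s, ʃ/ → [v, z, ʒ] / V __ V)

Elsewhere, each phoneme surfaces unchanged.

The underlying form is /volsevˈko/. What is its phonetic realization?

[vəɫsəvˈko]

/o/ (between /v/ and /l/) occurs in an unstressed syllable → [ə] by rule 3.
/l/ (between /o/ and /s/): word-finally or immediately before a consonant, so rule 2 applies → [ɫ].
/s/ — between /l/ and /e/; rule 4 does not apply here → [s].
/e/ meets the environment for rule 3 (in an unstressed syllable) → [ə].
/k/ (between /v/ and /o/) fails the environment for rule 1, so it stays [k].
/o/ (word-final) fails the environment for rule 3, so it stays [o].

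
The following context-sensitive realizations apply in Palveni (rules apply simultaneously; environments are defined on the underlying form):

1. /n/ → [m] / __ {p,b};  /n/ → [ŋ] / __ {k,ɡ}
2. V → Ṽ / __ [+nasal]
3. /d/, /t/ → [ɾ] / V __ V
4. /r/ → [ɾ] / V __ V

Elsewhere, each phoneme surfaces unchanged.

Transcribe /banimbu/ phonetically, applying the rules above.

[bãnĩmbu]

/b/ — not in any rule's target class → [b].
Rule 2 applies to /a/ (between /b/ and /n/: before a nasal consonant) → [ã].
/n/ — between /a/ and /i/; rule 1 does not apply here → [n].
/i/ (between /n/ and /m/): before a nasal consonant, so rule 2 applies → [ĩ].
/m/ stays [m].
/b/ — not in any rule's target class → [b].
/u/ (word-final) is in the target of rule 2 but the environment (before a nasal consonant) is not met → [u].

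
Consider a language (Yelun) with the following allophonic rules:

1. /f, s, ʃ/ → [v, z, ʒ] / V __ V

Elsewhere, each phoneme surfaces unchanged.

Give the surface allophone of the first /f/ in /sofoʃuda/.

[v]

Rule 1 applies to /f/ (between /o/ and /o/: between two vowels) → [v].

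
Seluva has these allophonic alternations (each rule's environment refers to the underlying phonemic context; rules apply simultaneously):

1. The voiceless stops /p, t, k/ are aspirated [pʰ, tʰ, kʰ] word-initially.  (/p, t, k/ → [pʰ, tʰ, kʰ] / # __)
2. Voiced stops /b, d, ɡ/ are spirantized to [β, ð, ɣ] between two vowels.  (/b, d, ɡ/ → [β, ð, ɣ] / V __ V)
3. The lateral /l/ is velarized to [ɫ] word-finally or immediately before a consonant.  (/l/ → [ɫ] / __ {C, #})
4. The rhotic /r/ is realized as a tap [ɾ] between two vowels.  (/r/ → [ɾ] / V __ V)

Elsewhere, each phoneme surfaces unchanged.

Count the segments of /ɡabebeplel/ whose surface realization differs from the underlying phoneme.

3

Segments that undergo a rule: /b/ → [β] (rule 2); /b/ → [β] (rule 2); /l/ → [ɫ] (rule 3).
All other segments surface unchanged.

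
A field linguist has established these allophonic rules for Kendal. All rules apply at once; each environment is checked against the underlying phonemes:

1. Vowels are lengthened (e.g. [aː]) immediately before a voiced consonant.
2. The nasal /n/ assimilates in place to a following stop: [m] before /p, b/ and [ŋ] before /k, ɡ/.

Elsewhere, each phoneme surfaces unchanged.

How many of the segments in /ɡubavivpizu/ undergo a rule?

Segments that undergo a rule: /u/ → [uː] (rule 1); /a/ → [aː] (rule 1); /i/ → [iː] (rule 1); /i/ → [iː] (rule 1).
All other segments surface unchanged.

4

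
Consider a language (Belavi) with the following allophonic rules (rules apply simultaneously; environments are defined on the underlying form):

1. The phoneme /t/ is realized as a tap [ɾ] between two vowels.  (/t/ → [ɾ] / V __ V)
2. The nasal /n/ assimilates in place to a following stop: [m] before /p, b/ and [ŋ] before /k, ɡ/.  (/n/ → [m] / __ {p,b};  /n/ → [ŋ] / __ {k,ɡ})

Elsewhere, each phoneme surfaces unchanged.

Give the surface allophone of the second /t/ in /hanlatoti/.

[ɾ]

/t/ meets the environment for rule 1 (between two vowels) → [ɾ].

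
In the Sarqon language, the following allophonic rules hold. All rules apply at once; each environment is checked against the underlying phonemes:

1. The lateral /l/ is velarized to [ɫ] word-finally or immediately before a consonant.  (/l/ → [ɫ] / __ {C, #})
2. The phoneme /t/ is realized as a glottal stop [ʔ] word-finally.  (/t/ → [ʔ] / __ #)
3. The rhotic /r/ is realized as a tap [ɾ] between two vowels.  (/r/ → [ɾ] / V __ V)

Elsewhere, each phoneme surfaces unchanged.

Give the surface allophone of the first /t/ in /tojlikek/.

/t/ (word-initial): rule 2 targets it, but not word-finally → unchanged [t].

[t]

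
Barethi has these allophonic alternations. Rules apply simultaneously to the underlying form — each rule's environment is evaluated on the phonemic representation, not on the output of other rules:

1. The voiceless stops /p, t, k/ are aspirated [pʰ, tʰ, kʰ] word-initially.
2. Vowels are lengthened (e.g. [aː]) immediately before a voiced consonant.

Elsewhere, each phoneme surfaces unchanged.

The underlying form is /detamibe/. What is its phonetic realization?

[detaːmiːbe]

/e/ — between /d/ and /t/; rule 2 does not apply here → [e].
/t/ (between /e/ and /a/): rule 1 targets it, but not word-initially → unchanged [t].
/a/ (between /t/ and /m/) occurs before a voiced consonant → [aː] by rule 2.
/i/ meets the environment for rule 2 (before a voiced consonant) → [iː].
/e/ (word-final) fails the environment for rule 2, so it stays [e].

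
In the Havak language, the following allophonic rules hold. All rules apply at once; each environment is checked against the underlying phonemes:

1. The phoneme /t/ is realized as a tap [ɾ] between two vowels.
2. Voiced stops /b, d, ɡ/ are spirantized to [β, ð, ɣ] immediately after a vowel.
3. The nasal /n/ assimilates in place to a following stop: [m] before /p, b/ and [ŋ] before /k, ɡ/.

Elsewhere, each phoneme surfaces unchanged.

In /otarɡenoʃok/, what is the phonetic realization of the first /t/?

[ɾ]

Rule 1 applies to /t/ (between /o/ and /a/: between two vowels) → [ɾ].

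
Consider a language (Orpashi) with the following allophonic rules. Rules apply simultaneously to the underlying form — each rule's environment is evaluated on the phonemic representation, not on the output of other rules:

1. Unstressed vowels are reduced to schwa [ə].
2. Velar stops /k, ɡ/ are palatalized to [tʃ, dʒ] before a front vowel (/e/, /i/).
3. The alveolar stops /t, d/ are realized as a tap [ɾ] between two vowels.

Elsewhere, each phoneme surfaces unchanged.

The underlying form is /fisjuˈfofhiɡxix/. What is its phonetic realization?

[fəsjəˈfofhəɡxəx]

/i/ — between /f/ and /s/, in an unstressed syllable — surfaces as [ə] (rule 1).
/u/ (between /j/ and /f/) occurs in an unstressed syllable → [ə] by rule 1.
/o/ — between /f/ and /f/; rule 1 does not apply here → [o].
/i/ (between /h/ and /ɡ/): in an unstressed syllable, so rule 1 applies → [ə].
/ɡ/ — between /i/ and /x/; rule 2 does not apply here → [ɡ].
/i/ (between /x/ and /x/): in an unstressed syllable, so rule 1 applies → [ə].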